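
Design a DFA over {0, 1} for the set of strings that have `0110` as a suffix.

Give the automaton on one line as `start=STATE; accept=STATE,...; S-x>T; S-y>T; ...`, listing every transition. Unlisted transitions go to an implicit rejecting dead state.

start=S0; accept=S4; S0-0>S1; S0-1>S0; S1-0>S1; S1-1>S2; S2-0>S1; S2-1>S3; S3-0>S4; S3-1>S0; S4-0>S1; S4-1>S2

Remember how much of `0110` the current input suffix matches. State S0 means no match yet; S1 means the last symbol is `0`; S2 means the last 2 symbols are `01`; S3 means the last 3 symbols are `011`; S4 means the last 4 symbols are `0110`. Only S4 accepts. On a mismatch, fall back to the longest proper suffix that is still a prefix of `0110`.
A 5-state machine:
        0   1  
>  S0   S1  S0 
   S1   S1  S2 
   S2   S1  S3 
   S3   S4  S0 
 * S4   S1  S2 
(> = start, * = accepting)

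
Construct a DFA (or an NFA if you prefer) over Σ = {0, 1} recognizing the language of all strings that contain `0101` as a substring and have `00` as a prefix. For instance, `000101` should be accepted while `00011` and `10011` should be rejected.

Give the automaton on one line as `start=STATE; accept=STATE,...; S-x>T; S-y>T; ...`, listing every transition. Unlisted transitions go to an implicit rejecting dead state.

start=A; accept=L; A-0>B; A-1>C; B-0>D; B-1>E; C-0>F; C-1>C; D-0>D; D-1>G; E-0>H; E-1>C; F-0>F; F-1>E; G-0>I; G-1>J; H-0>F; H-1>K; I-0>D; I-1>L; J-0>D; J-1>J; K-0>K; K-1>K; L-0>L; L-1>L

Run two small machines in parallel and take their product. One (5 states) tracks whether and how much of `0101` has been seen; the other (4 states) tracks whether the input so far still matches the prefix `00`. Each combined state is a pair, one component from each; accept when both components accept.
       0  1 
>  A   B  C 
   B   D  E 
   C   F  C 
   D   D  G 
   E   H  C 
   F   F  E 
   G   I  J 
   H   F  K 
   I   D  L 
   J   D  J 
   K   K  K 
 * L   L  L 
(> = start, * = accepting)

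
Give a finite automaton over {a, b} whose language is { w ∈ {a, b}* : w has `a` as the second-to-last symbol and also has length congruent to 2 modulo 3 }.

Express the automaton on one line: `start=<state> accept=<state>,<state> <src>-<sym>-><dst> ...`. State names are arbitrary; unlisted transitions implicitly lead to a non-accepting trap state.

start=q0 accept=q3 q0-a->q1 q0-b->q2 q1-a->q3 q1-b->q3 q2-a->q4 q2-b->q4 q3-a->q0 q3-b->q0 q4-a->q0 q4-b->q0

Handle the two conditions separately and then intersect. One (7 states) tracks the last 2 symbols read; the other (3 states) tracks the input length modulo 3. Each combined state is a pair, one component from each; accept when both components accept. After merging equivalent states the machine shrinks.
5 states suffice.
        a   b  
>  q0   q1  q2 
   q1   q3  q3 
   q2   q4  q4 
 * q3   q0  q0 
   q4   q0  q0 
(> = start, * = accepting)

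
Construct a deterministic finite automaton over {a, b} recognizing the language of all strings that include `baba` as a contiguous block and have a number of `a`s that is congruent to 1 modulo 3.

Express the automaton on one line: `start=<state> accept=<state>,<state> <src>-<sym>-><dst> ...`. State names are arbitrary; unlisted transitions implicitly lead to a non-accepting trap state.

Handle the two conditions separately and then intersect. One (5 states) tracks whether and how much of `baba` has been seen; the other (3 states) tracks the count of `a`s modulo 3. Each combined state is a pair, one component from each; accept when both components accept.
15 states suffice.
          a    b  
>  S0     S1   S2 
   S1     S3   S4 
   S2     S5   S2 
   S3     S0   S6 
   S4     S7   S4 
   S5     S3   S8 
   S6     S9   S6 
   S7     S0  S10 
   S8    S11   S4 
   S9     S1  S12 
   S10   S13   S6 
   S11   S13  S11 
   S12   S14   S2 
   S13   S14  S13 
 * S14   S11  S14 
(> = start, * = accepting)

start=S0 accept=S14 S0-a->S1 S0-b->S2 S1-a->S3 S1-b->S4 S2-a->S5 S2-b->S2 S3-a->S0 S3-b->S6 S4-a->S7 S4-b->S4 S5-a->S3 S5-b->S8 S6-a->S9 S6-b->S6 S7-a->S0 S7-b->S10 S8-a->S11 S8-b->S4 S9-a->S1 S9-b->S12 S10-a->S13 S10-b->S6 S11-a->S13 S11-b->S11 S12-a->S14 S12-b->S2 S13-a->S14 S13-b->S13 S14-a->S11 S14-b->S14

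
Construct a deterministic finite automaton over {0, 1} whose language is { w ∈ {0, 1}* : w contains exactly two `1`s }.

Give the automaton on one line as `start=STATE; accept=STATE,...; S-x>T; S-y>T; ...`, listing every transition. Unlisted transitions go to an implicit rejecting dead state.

start=A; accept=C; A-0>A; A-1>B; B-0>B; B-1>C; C-0>C; C-1>D; D-0>D; D-1>D

Count `1`s, saturating at 3: states A through C mean 0 through 2 `1`s seen; D means more than 2. Each `1` increments (capped at D); other symbols loop. Accept from {C}.
4 states suffice.
       0  1 
>  A   A  B 
   B   B  C 
 * C   C  D 
   D   D  D 
(> = start, * = accepting)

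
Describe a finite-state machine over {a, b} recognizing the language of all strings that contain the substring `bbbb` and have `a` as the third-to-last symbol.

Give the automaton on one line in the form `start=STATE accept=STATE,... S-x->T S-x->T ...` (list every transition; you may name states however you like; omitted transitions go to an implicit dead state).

start=q0 accept=q8,q9,q10,q11 q0-a->q0 q0-b->q1 q1-a->q0 q1-b->q2 q2-a->q0 q2-b->q3 q3-a->q0 q3-b->q4 q4-a->q5 q4-b->q4 q5-a->q6 q5-b->q7 q6-a->q8 q6-b->q9 q7-a->q10 q7-b->q11 q8-a->q8 q8-b->q9 q9-a->q10 q9-b->q11 q10-a->q6 q10-b->q7 q11-a->q5 q11-b->q4

Build one automaton per condition and run them in lockstep. One (5 states) tracks whether and how much of `bbbb` has been seen; the other (15 states) tracks the last 3 symbols read. Each combined state is a pair, one component from each; accept when both components accept. After merging equivalent states the machine shrinks.
12 states suffice.
          a    b  
>  q0     q0   q1 
   q1     q0   q2 
   q2     q0   q3 
   q3     q0   q4 
   q4     q5   q4 
   q5     q6   q7 
   q6     q8   q9 
   q7    q10  q11 
 * q8     q8   q9 
 * q9    q10  q11 
 * q10    q6   q7 
 * q11    q5   q4 
(> = start, * = accepting)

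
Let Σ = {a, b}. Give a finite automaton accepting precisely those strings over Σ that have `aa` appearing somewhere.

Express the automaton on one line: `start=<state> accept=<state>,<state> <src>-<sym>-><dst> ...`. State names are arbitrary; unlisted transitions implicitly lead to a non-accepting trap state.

start=s0 accept=s2 s0-a->s1 s0-b->s0 s1-a->s2 s1-b->s0 s2-a->s2 s2-b->s2

Track how much of `aa` has been matched so far: state s0 is no progress, s2 is the absorbing accept state reached once `aa` has occurred. Intermediate states record partial matches; on a mismatch, fall back to the longest reusable overlap.
        a   b  
>  s0   s1  s0 
   s1   s2  s0 
 * s2   s2  s2 
(> = start, * = accepting)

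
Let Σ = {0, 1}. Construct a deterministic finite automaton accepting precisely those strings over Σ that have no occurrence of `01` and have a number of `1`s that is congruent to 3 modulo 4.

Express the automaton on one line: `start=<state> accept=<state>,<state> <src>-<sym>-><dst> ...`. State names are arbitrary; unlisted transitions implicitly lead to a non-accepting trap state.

start=q0 accept=q4,q5 q0-0->q1 q0-1->q2 q1-0->q1 q1-1->q1 q2-0->q1 q2-1->q3 q3-0->q1 q3-1->q4 q4-0->q5 q4-1->q0 q5-0->q5 q5-1->q1

Build one automaton per condition and run them in lockstep. One (3 states) tracks partial matches of the forbidden pattern `01`; the other (4 states) tracks the count of `1`s modulo 4. Each combined state is a pair, one component from each; accept when both components accept. Equivalent product states are then merged.
        0   1  
>  q0   q1  q2 
   q1   q1  q1 
   q2   q1  q3 
   q3   q1  q4 
 * q4   q5  q0 
 * q5   q5  q1 
(> = start, * = accepting)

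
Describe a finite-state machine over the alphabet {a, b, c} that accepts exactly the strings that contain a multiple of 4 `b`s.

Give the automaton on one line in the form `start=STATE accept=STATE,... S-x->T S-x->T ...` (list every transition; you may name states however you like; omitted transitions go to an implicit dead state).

The only thing that matters is how many `b`s have appeared, reduced mod 4. Use one state per residue: S0 for 0, …, S3 for 3. Reading `b` moves to the next residue; anything else stays put. S0 is accepting.
With 4 states:
        a   b   c  
>* S0   S0  S1  S0 
   S1   S1  S2  S1 
   S2   S2  S3  S2 
   S3   S3  S0  S3 
(> = start, * = accepting)

start=S0 accept=S0 S0-a->S0 S0-b->S1 S0-c->S0 S1-a->S1 S1-b->S2 S1-c->S1 S2-a->S2 S2-b->S3 S2-c->S2 S3-a->S3 S3-b->S0 S3-c->S3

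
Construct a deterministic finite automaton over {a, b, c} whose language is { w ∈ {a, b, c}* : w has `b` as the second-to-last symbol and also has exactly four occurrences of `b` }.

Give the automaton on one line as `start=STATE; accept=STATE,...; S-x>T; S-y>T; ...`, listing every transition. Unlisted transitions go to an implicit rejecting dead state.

Run two small machines in parallel and take their product. One (13 states) tracks the last 2 symbols read; the other (6 states) tracks the count of `b`s, saturating at 5. Each combined state is a pair, one component from each; accept when both components accept. After merging equivalent states the machine shrinks.
        a   b   c  
>  q0   q0  q1  q0 
   q1   q1  q2  q1 
   q2   q2  q3  q2 
   q3   q4  q5  q4 
   q4   q4  q6  q4 
 * q5   q7  q8  q7 
   q6   q7  q8  q7 
 * q7   q8  q8  q8 
   q8   q8  q8  q8 
(> = start, * = accepting)

start=q0; accept=q5,q7; q0-a>q0; q0-b>q1; q0-c>q0; q1-a>q1; q1-b>q2; q1-c>q1; q2-a>q2; q2-b>q3; q2-c>q2; q3-a>q4; q3-b>q5; q3-c>q4; q4-a>q4; q4-b>q6; q4-c>q4; q5-a>q7; q5-b>q8; q5-c>q7; q6-a>q7; q6-b>q8; q6-c>q7; q7-a>q8; q7-b>q8; q7-c>q8; q8-a>q8; q8-b>q8; q8-c>q8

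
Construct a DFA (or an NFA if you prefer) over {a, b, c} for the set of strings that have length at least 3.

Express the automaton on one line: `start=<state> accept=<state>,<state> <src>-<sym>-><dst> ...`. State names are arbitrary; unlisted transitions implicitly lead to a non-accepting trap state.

start=S0 accept=S3,S4 S0-a->S1 S0-b->S1 S0-c->S1 S1-a->S2 S1-b->S2 S1-c->S2 S2-a->S3 S2-b->S3 S2-c->S3 S3-a->S4 S3-b->S4 S3-c->S4 S4-a->S4 S4-b->S4 S4-c->S4

Count input length up to 4: every symbol moves from S0 toward S4, which means 'more than 3' and absorbs. Accept from {S3, S4}.
A 5-state machine:
        a   b   c  
>  S0   S1  S1  S1 
   S1   S2  S2  S2 
   S2   S3  S3  S3 
 * S3   S4  S4  S4 
 * S4   S4  S4  S4 
(> = start, * = accepting)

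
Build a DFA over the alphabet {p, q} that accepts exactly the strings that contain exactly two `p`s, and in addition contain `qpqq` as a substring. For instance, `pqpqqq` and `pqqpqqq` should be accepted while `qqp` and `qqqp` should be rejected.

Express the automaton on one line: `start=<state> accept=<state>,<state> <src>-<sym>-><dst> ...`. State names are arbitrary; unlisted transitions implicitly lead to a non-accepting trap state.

Run two small machines in parallel and take their product. The first has 4 states tracking the count of `p`s, saturating at 3; the second has 5 states tracking whether and how much of `qpqq` has been seen. A product state is a pair (one from each), accepting exactly when both do. Minimizing collapses redundant product states.
       p  q 
>  A   B  C 
   B   D  E 
   C   F  C 
   D   D  D 
   E   G  E 
   F   D  H 
   G   D  I 
   H   G  J 
   I   D  K 
   J   K  J 
 * K   D  K 
(> = start, * = accepting)

start=A accept=K A-p->B A-q->C B-p->D B-q->E C-p->F C-q->C D-p->D D-q->D E-p->G E-q->E F-p->D F-q->H G-p->D G-q->I H-p->G H-q->J I-p->D I-q->K J-p->K J-q->J K-p->D K-q->K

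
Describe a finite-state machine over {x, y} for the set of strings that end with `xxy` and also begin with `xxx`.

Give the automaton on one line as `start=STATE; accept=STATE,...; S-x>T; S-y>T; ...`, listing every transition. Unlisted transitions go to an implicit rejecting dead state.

start=q0; accept=q5; q0-x>q1; q0-y>q2; q1-x>q3; q1-y>q2; q2-x>q2; q2-y>q2; q3-x>q4; q3-y>q2; q4-x>q4; q4-y>q5; q5-x>q6; q5-y>q7; q6-x>q4; q6-y>q7; q7-x>q6; q7-y>q7

Build one automaton per condition and run them in lockstep. The first has 4 states tracking how much of the suffix `xxy` has currently been matched; the second has 5 states tracking whether the input so far still matches the prefix `xxx`. A product state is a pair (one from each), accepting exactly when both do. After merging equivalent states the machine shrinks.
An 8-state machine:
        x   y  
>  q0   q1  q2 
   q1   q3  q2 
   q2   q2  q2 
   q3   q4  q2 
   q4   q4  q5 
 * q5   q6  q7 
   q6   q4  q7 
   q7   q6  q7 
(> = start, * = accepting)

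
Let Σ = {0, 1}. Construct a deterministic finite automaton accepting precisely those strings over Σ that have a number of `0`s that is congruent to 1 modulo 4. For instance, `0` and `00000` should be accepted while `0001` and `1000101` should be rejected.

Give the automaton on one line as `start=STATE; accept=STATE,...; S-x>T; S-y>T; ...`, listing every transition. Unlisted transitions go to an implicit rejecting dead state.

The only thing that matters is how many `0`s have appeared, reduced mod 4. Use one state per residue: s0 for 0, …, s3 for 3. Reading `0` moves to the next residue; anything else stays put. s1 is accepting.
With 4 states:
        0   1  
>  s0   s1  s0 
 * s1   s2  s1 
   s2   s3  s2 
   s3   s0  s3 
(> = start, * = accepting)

start=s0; accept=s1; s0-0>s1; s0-1>s0; s1-0>s2; s1-1>s1; s2-0>s3; s2-1>s2; s3-0>s0; s3-1>s3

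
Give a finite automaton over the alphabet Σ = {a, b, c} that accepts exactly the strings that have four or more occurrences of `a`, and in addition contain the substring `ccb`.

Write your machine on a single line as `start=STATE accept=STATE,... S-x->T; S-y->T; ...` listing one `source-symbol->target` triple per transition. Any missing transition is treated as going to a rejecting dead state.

Run two small machines in parallel and take their product. One (6 states) tracks the count of `a`s, saturating at 5; the other (4 states) tracks whether and how much of `ccb` has been seen. Each combined state is a pair, one component from each; accept when both components accept. After merging equivalent states the machine shrinks.
          a    b    c  
>  s0     s1   s0   s2 
   s1     s3   s1   s4 
   s2     s1   s0   s5 
   s3     s6   s3   s7 
   s4     s3   s1   s8 
   s5     s1   s9   s5 
   s6    s10   s6  s11 
   s7     s6   s3  s12 
   s8     s3  s13   s8 
   s9    s13   s9   s9 
   s10   s10  s10  s14 
   s11   s10   s6  s15 
   s12    s6  s16  s12 
   s13   s16  s13  s13 
   s14   s10  s10  s17 
   s15   s10  s18  s15 
   s16   s18  s16  s16 
   s17   s10  s19  s17 
   s18   s19  s18  s18 
 * s19   s19  s19  s19 
(> = start, * = accepting)

start=s0; accept=s19; s0-a->s1; s0-b->s0; s0-c->s2; s1-a->s3; s1-b->s1; s1-c->s4; s2-a->s1; s2-b->s0; s2-c->s5; s3-a->s6; s3-b->s3; s3-c->s7; s4-a->s3; s4-b->s1; s4-c->s8; s5-a->s1; s5-b->s9; s5-c->s5; s6-a->s10; s6-b->s6; s6-c->s11; s7-a->s6; s7-b->s3; s7-c->s12; s8-a->s3; s8-b->s13; s8-c->s8; s9-a->s13; s9-b->s9; s9-c->s9; s10-a->s10; s10-b->s10; s10-c->s14; s11-a->s10; s11-b->s6; s11-c->s15; s12-a->s6; s12-b->s16; s12-c->s12; s13-a->s16; s13-b->s13; s13-c->s13; s14-a->s10; s14-b->s10; s14-c->s17; s15-a->s10; s15-b->s18; s15-c->s15; s16-a->s18; s16-b->s16; s16-c->s16; s17-a->s10; s17-b->s19; s17-c->s17; s18-a->s19; s18-b->s18; s18-c->s18; s19-a->s19; s19-b->s19; s19-c->s19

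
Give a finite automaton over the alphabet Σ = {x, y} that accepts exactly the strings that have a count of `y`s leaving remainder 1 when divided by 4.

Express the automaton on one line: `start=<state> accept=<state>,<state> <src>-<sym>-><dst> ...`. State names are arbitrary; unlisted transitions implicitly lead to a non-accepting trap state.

start=S0 accept=S1 S0-x->S0 S0-y->S1 S1-x->S1 S1-y->S2 S2-x->S2 S2-y->S3 S3-x->S3 S3-y->S0

Keep the running count of `y`s modulo 4: each `y` advances along the cycle S0 → S1 → S2 → S3 → S0 while other symbols loop. Accept at S1.
4 states suffice.
        x   y  
>  S0   S0  S1 
 * S1   S1  S2 
   S2   S2  S3 
   S3   S3  S0 
(> = start, * = accepting)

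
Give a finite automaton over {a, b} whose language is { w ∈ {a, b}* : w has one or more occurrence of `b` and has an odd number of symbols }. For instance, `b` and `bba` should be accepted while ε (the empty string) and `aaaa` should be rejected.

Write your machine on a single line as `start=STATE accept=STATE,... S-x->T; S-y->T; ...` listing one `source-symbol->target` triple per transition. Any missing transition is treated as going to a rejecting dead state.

start=q0; accept=q2; q0-a->q1; q0-b->q2; q1-a->q0; q1-b->q3; q2-a->q3; q2-b->q3; q3-a->q2; q3-b->q2

Run two small machines in parallel and take their product. The first has 3 states tracking the count of `b`s, saturating at 2; the second has 2 states tracking the input length modulo 2. A product state is a pair (one from each), accepting exactly when both do. After merging equivalent states the machine shrinks.
A 4-state machine:
        a   b  
>  q0   q1  q2 
   q1   q0  q3 
 * q2   q3  q3 
   q3   q2  q2 
(> = start, * = accepting)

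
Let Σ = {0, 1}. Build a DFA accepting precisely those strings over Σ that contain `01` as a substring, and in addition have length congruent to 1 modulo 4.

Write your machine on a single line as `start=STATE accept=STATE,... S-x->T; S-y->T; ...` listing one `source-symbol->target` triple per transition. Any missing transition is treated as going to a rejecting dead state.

start=q0; accept=q11; q0-0->q1; q0-1->q2; q1-0->q3; q1-1->q4; q2-0->q3; q2-1->q5; q3-0->q6; q3-1->q7; q4-0->q7; q4-1->q7; q5-0->q6; q5-1->q8; q6-0->q9; q6-1->q10; q7-0->q10; q7-1->q10; q8-0->q9; q8-1->q0; q9-0->q1; q9-1->q11; q10-0->q11; q10-1->q11; q11-0->q4; q11-1->q4

Build one automaton per condition and run them in lockstep. The first has 3 states tracking whether and how much of `01` has been seen; the second has 4 states tracking the input length modulo 4. A product state is a pair (one from each), accepting exactly when both do.
With 12 states:
          0    1  
>  q0     q1   q2 
   q1     q3   q4 
   q2     q3   q5 
   q3     q6   q7 
   q4     q7   q7 
   q5     q6   q8 
   q6     q9  q10 
   q7    q10  q10 
   q8     q9   q0 
   q9     q1  q11 
   q10   q11  q11 
 * q11    q4   q4 
(> = start, * = accepting)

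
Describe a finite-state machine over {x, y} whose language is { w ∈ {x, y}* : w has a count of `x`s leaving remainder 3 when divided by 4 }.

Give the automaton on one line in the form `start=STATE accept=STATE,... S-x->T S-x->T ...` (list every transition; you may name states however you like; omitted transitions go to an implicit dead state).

start=q0 accept=q3 q0-x->q1 q0-y->q0 q1-x->q2 q1-y->q1 q2-x->q3 q2-y->q2 q3-x->q0 q3-y->q3

The only thing that matters is how many `x`s have appeared, reduced mod 4. Use one state per residue: q0 for 0, …, q3 for 3. Reading `x` moves to the next residue; anything else stays put. q3 is accepting.
With 4 states:
        x   y  
>  q0   q1  q0 
   q1   q2  q1 
   q2   q3  q2 
 * q3   q0  q3 
(> = start, * = accepting)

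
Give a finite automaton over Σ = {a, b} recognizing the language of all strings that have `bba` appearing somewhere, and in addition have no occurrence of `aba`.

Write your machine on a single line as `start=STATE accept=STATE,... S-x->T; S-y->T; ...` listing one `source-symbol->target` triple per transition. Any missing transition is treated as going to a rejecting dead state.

Build one automaton per condition and run them in lockstep. The first has 4 states tracking whether and how much of `bba` has been seen; the second has 4 states tracking partial matches of the forbidden pattern `aba`. A product state is a pair (one from each), accepting exactly when both do.
With 12 states:
          a    b  
>  s0     s1   s2 
   s1     s1   s3 
   s2     s1   s4 
   s3     s5   s4 
   s4     s6   s4 
   s5     s5   s7 
 * s6     s6   s8 
   s7     s5   s9 
 * s8    s10  s11 
   s9    s10   s9 
   s10   s10  s10 
 * s11    s6  s11 
(> = start, * = accepting)

start=s0; accept=s6,s8,s11; s0-a->s1; s0-b->s2; s1-a->s1; s1-b->s3; s2-a->s1; s2-b->s4; s3-a->s5; s3-b->s4; s4-a->s6; s4-b->s4; s5-a->s5; s5-b->s7; s6-a->s6; s6-b->s8; s7-a->s5; s7-b->s9; s8-a->s10; s8-b->s11; s9-a->s10; s9-b->s9; s10-a->s10; s10-b->s10; s11-a->s6; s11-b->s11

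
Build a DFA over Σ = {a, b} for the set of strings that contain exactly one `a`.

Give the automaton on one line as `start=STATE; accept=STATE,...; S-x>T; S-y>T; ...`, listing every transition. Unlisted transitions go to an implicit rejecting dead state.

start=q0; accept=q1; q0-a>q1; q0-b>q0; q1-a>q2; q1-b>q1; q2-a>q2; q2-b>q2

Only the number of `a`s matters, and only up to 2. Make a chain q0 → q1 → q2 advanced by each `a` (with q2 absorbing); every other symbol self-loops. The accepting set is {q1}.
A 3-state machine:
        a   b  
>  q0   q1  q0 
 * q1   q2  q1 
   q2   q2  q2 
(> = start, * = accepting)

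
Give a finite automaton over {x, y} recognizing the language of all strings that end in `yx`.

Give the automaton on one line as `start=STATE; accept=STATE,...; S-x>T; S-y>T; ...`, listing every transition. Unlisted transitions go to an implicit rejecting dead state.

Let each state record the length of the longest suffix of the input read so far that is also a prefix of `yx`. q1 means the last symbol is `y`; q2 means the last 2 symbols are `yx`. Accept only at q2, where the string currently ends in `yx`.
        x   y  
>  q0   q0  q1 
   q1   q2  q1 
 * q2   q0  q1 
(> = start, * = accepting)

start=q0; accept=q2; q0-x>q0; q0-y>q1; q1-x>q2; q1-y>q1; q2-x>q0; q2-y>q1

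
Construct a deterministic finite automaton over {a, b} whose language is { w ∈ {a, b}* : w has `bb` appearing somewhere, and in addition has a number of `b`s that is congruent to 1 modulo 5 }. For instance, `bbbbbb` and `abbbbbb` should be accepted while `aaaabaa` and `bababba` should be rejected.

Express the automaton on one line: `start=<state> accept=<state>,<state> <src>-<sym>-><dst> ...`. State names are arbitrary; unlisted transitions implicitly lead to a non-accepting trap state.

Run two small machines in parallel and take their product. One (3 states) tracks whether and how much of `bb` has been seen; the other (5 states) tracks the count of `b`s modulo 5. Each combined state is a pair, one component from each; accept when both components accept.
With 15 states:
          a    b  
>  s0     s0   s1 
   s1     s2   s3 
   s2     s2   s4 
   s3     s3   s5 
   s4     s6   s5 
   s5     s5   s7 
   s6     s6   s8 
   s7     s7   s9 
   s8    s10   s7 
   s9     s9  s11 
   s10   s10  s12 
 * s11   s11   s3 
   s12   s13   s9 
   s13   s13  s14 
   s14    s0  s11 
(> = start, * = accepting)

start=s0 accept=s11 s0-a->s0 s0-b->s1 s1-a->s2 s1-b->s3 s2-a->s2 s2-b->s4 s3-a->s3 s3-b->s5 s4-a->s6 s4-b->s5 s5-a->s5 s5-b->s7 s6-a->s6 s6-b->s8 s7-a->s7 s7-b->s9 s8-a->s10 s8-b->s7 s9-a->s9 s9-b->s11 s10-a->s10 s10-b->s12 s11-a->s11 s11-b->s3 s12-a->s13 s12-b->s9 s13-a->s13 s13-b->s14 s14-a->s0 s14-b->s11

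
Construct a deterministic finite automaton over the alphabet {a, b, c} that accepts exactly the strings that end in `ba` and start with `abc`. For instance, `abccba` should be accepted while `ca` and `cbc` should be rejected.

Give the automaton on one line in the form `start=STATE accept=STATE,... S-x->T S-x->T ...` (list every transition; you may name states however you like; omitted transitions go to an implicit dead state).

Handle the two conditions separately and then intersect. The first has 3 states tracking how much of the suffix `ba` has currently been matched; the second has 5 states tracking whether the input so far still matches the prefix `abc`. A product state is a pair (one from each), accepting exactly when both do.
A 9-state machine:
        a   b   c  
>  s0   s1  s2  s3 
   s1   s3  s4  s3 
   s2   s5  s2  s3 
   s3   s3  s2  s3 
   s4   s5  s2  s6 
   s5   s3  s2  s3 
   s6   s6  s7  s6 
   s7   s8  s7  s6 
 * s8   s6  s7  s6 
(> = start, * = accepting)

start=s0 accept=s8 s0-a->s1 s0-b->s2 s0-c->s3 s1-a->s3 s1-b->s4 s1-c->s3 s2-a->s5 s2-b->s2 s2-c->s3 s3-a->s3 s3-b->s2 s3-c->s3 s4-a->s5 s4-b->s2 s4-c->s6 s5-a->s3 s5-b->s2 s5-c->s3 s6-a->s6 s6-b->s7 s6-c->s6 s7-a->s8 s7-b->s7 s7-c->s6 s8-a->s6 s8-b->s7 s8-c->s6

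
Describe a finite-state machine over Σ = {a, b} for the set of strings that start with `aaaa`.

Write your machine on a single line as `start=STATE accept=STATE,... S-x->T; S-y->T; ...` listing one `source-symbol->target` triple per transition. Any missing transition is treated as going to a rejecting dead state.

start=q0; accept=q4; q0-a->q1; q0-b->q5; q1-a->q2; q1-b->q5; q2-a->q3; q2-b->q5; q3-a->q4; q3-b->q5; q4-a->q4; q4-b->q4; q5-a->q5; q5-b->q5

Check the first 4 symbols one by one: q0 through q3 record how many have matched `aaaa` so far; any wrong symbol goes to the dead state q5. After all 4 match we enter the accepting sink q4.
With 6 states:
        a   b  
>  q0   q1  q5 
   q1   q2  q5 
   q2   q3  q5 
   q3   q4  q5 
 * q4   q4  q4 
   q5   q5  q5 
(> = start, * = accepting)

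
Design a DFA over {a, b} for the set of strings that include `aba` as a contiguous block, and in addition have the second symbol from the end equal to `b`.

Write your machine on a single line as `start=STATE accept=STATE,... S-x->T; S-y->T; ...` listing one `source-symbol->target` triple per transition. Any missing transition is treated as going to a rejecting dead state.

start=q0; accept=q3,q6; q0-a->q1; q0-b->q0; q1-a->q1; q1-b->q2; q2-a->q3; q2-b->q0; q3-a->q4; q3-b->q5; q4-a->q4; q4-b->q5; q5-a->q3; q5-b->q6; q6-a->q3; q6-b->q6

Build one automaton per condition and run them in lockstep. One (4 states) tracks whether and how much of `aba` has been seen; the other (7 states) tracks the last 2 symbols read. Each combined state is a pair, one component from each; accept when both components accept. Equivalent product states are then merged.
        a   b  
>  q0   q1  q0 
   q1   q1  q2 
   q2   q3  q0 
 * q3   q4  q5 
   q4   q4  q5 
   q5   q3  q6 
 * q6   q3  q6 
(> = start, * = accepting)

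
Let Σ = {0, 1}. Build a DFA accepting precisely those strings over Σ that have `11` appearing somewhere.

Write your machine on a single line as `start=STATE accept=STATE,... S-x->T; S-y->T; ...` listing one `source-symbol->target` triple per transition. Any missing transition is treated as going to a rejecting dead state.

Track how much of `11` has been matched so far: state A is no progress, C is the absorbing accept state reached once `11` has occurred. Intermediate states record partial matches; on a mismatch, fall back to the longest reusable overlap.
With 3 states:
       0  1 
>  A   A  B 
   B   A  C 
 * C   C  C 
(> = start, * = accepting)

start=A; accept=C; A-0->A; A-1->B; B-0->A; B-1->C; C-0->C; C-1->C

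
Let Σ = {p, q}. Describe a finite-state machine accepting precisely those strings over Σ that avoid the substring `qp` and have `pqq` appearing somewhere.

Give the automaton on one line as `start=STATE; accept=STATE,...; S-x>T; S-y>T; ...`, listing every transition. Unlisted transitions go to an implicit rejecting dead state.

Run two small machines in parallel and take their product. The first has 3 states tracking partial matches of the forbidden pattern `qp`; the second has 4 states tracking whether and how much of `pqq` has been seen. A product state is a pair (one from each), accepting exactly when both do. After merging equivalent states the machine shrinks.
        p   q  
>  s0   s1  s2 
   s1   s1  s3 
   s2   s2  s2 
   s3   s2  s4 
 * s4   s2  s4 
(> = start, * = accepting)

start=s0; accept=s4; s0-p>s1; s0-q>s2; s1-p>s1; s1-q>s3; s2-p>s2; s2-q>s2; s3-p>s2; s3-q>s4; s4-p>s2; s4-q>s4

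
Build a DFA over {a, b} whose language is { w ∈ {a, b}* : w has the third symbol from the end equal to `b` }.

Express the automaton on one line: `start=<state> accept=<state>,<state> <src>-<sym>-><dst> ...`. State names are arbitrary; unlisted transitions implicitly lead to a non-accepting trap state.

Because acceptance depends on a position counted from the end, the machine has to buffer the most recent 3 symbols. Make each state the string of the last up-to-3 symbols read; on input `x` shift the window left and append `x`. Accept when the buffered window has length 3 and begins with `b`.
A 15-state machine:
          a    b  
>  S0     S1   S2 
   S1     S3   S4 
   S2     S5   S6 
   S3     S7   S8 
   S4     S9  S10 
   S5    S11  S12 
   S6    S13  S14 
   S7     S7   S8 
   S8     S9  S10 
   S9    S11  S12 
   S10   S13  S14 
 * S11    S7   S8 
 * S12    S9  S10 
 * S13   S11  S12 
 * S14   S13  S14 
(> = start, * = accepting)

start=S0 accept=S11,S12,S13,S14 S0-a->S1 S0-b->S2 S1-a->S3 S1-b->S4 S2-a->S5 S2-b->S6 S3-a->S7 S3-b->S8 S4-a->S9 S4-b->S10 S5-a->S11 S5-b->S12 S6-a->S13 S6-b->S14 S7-a->S7 S7-b->S8 S8-a->S9 S8-b->S10 S9-a->S11 S9-b->S12 S10-a->S13 S10-b->S14 S11-a->S7 S11-b->S8 S12-a->S9 S12-b->S10 S13-a->S11 S13-b->S12 S14-a->S13 S14-b->S14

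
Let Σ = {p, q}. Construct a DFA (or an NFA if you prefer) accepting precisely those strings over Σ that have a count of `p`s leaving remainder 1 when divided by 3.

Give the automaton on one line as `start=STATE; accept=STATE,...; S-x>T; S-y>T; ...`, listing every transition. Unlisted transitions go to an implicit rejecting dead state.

Keep the running count of `p`s modulo 3: each `p` advances along the cycle S0 → S1 → S2 → S0 while other symbols loop. Accept at S1.
With 3 states:
        p   q  
>  S0   S1  S0 
 * S1   S2  S1 
   S2   S0  S2 
(> = start, * = accepting)

start=S0; accept=S1; S0-p>S1; S0-q>S0; S1-p>S2; S1-q>S1; S2-p>S0; S2-q>S2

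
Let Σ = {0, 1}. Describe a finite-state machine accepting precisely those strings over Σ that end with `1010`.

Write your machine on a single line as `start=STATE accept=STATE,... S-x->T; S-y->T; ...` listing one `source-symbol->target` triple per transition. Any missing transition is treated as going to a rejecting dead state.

start=S0; accept=S4; S0-0->S0; S0-1->S1; S1-0->S2; S1-1->S1; S2-0->S0; S2-1->S3; S3-0->S4; S3-1->S1; S4-0->S0; S4-1->S3

Remember how much of `1010` the current input suffix matches. State S0 means no match yet; S1 means the last symbol is `1`; S2 means the last 2 symbols are `10`; S3 means the last 3 symbols are `101`; S4 means the last 4 symbols are `1010`. Only S4 accepts. On a mismatch, fall back to the longest proper suffix that is still a prefix of `1010`.
With 5 states:
        0   1  
>  S0   S0  S1 
   S1   S2  S1 
   S2   S0  S3 
   S3   S4  S1 
 * S4   S0  S3 
(> = start, * = accepting)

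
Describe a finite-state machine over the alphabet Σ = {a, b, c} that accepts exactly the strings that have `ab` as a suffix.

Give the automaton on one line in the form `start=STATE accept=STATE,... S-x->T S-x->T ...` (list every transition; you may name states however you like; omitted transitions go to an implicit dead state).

Let each state record the length of the longest suffix of the input read so far that is also a prefix of `ab`. s1 means the last symbol is `a`; s2 means the last 2 symbols are `ab`. Accept only at s2, where the string currently ends in `ab`.
A 3-state machine:
        a   b   c  
>  s0   s1  s0  s0 
   s1   s1  s2  s0 
 * s2   s1  s0  s0 
(> = start, * = accepting)

start=s0 accept=s2 s0-a->s1 s0-b->s0 s0-c->s0 s1-a->s1 s1-b->s2 s1-c->s0 s2-a->s1 s2-b->s0 s2-c->s0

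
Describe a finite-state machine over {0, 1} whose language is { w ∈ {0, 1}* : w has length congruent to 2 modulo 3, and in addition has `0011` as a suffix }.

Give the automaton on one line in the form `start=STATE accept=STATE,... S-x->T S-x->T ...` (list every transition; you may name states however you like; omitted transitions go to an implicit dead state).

start=q0 accept=q6 q0-0->q1 q0-1->q1 q1-0->q2 q1-1->q3 q2-0->q4 q2-1->q0 q3-0->q0 q3-1->q0 q4-0->q1 q4-1->q5 q5-0->q2 q5-1->q6 q6-0->q0 q6-1->q0

Handle the two conditions separately and then intersect. One (3 states) tracks the input length modulo 3; the other (5 states) tracks how much of the suffix `0011` has currently been matched. Each combined state is a pair, one component from each; accept when both components accept. Equivalent product states are then merged.
A 7-state machine:
        0   1  
>  q0   q1  q1 
   q1   q2  q3 
   q2   q4  q0 
   q3   q0  q0 
   q4   q1  q5 
   q5   q2  q6 
 * q6   q0  q0 
(> = start, * = accepting)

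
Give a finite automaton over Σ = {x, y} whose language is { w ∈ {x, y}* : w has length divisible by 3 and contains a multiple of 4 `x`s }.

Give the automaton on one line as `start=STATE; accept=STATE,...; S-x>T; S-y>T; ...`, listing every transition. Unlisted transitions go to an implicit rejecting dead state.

start=S0; accept=S0; S0-x>S1; S0-y>S2; S1-x>S3; S1-y>S4; S2-x>S4; S2-y>S5; S3-x>S6; S3-y>S7; S4-x>S7; S4-y>S8; S5-x>S8; S5-y>S0; S6-x>S2; S6-y>S9; S7-x>S9; S7-y>S10; S8-x>S10; S8-y>S1; S9-x>S5; S9-y>S11; S10-x>S11; S10-y>S3; S11-x>S0; S11-y>S6

Build one automaton per condition and run them in lockstep. One (3 states) tracks the input length modulo 3; the other (4 states) tracks the count of `x`s modulo 4. Each combined state is a pair, one component from each; accept when both components accept.
With 12 states:
          x    y  
>* S0     S1   S2 
   S1     S3   S4 
   S2     S4   S5 
   S3     S6   S7 
   S4     S7   S8 
   S5     S8   S0 
   S6     S2   S9 
   S7     S9  S10 
   S8    S10   S1 
   S9     S5  S11 
   S10   S11   S3 
   S11    S0   S6 
(> = start, * = accepting)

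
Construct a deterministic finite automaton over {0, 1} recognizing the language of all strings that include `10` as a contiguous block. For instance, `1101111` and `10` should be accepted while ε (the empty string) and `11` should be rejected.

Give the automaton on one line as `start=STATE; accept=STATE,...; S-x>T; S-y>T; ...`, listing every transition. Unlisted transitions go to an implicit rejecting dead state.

States s0..s1 record the length of the longest prefix of `10` that matches the current input suffix. Reaching s2 means `10` has been seen, and we stay there forever. Accept from s2.
A 3-state machine:
        0   1  
>  s0   s0  s1 
   s1   s2  s1 
 * s2   s2  s2 
(> = start, * = accepting)

start=s0; accept=s2; s0-0>s0; s0-1>s1; s1-0>s2; s1-1>s1; s2-0>s2; s2-1>s2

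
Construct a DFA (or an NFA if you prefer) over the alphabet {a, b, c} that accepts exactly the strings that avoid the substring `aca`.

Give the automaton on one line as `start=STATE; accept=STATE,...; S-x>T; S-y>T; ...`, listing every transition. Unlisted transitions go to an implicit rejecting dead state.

start=q0; accept=q0,q1,q2; q0-a>q1; q0-b>q0; q0-c>q0; q1-a>q1; q1-b>q0; q1-c>q2; q2-a>q3; q2-b>q0; q2-c>q0; q3-a>q3; q3-b>q3; q3-c>q3

This is the complement of 'contains `aca`'. Use the same substring-matching states — q0 through q3 holding how much of `aca` has just been matched — but flip the accepting set: everything except the trap q3 accepts.
A 4-state machine:
        a   b   c  
>* q0   q1  q0  q0 
 * q1   q1  q0  q2 
 * q2   q3  q0  q0 
   q3   q3  q3  q3 
(> = start, * = accepting)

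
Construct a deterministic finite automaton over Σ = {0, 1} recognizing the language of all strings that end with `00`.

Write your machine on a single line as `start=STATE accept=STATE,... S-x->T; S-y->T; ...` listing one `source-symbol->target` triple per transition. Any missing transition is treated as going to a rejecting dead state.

start=s0; accept=s2; s0-0->s1; s0-1->s0; s1-0->s2; s1-1->s0; s2-0->s2; s2-1->s0

Let each state record the length of the longest suffix of the input read so far that is also a prefix of `00`. s1 means the last symbol is `0`; s2 means the last 2 symbols are `00`. Accept only at s2, where the string currently ends in `00`.
A 3-state machine:
        0   1  
>  s0   s1  s0 
   s1   s2  s0 
 * s2   s2  s0 
(> = start, * = accepting)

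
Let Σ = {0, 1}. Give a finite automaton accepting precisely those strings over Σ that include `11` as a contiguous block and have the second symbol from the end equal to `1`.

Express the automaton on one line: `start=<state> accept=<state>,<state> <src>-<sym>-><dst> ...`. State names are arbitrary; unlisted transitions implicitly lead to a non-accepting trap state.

Build one automaton per condition and run them in lockstep. The first has 3 states tracking whether and how much of `11` has been seen; the second has 7 states tracking the last 2 symbols read. A product state is a pair (one from each), accepting exactly when both do. Equivalent product states are then merged.
6 states suffice.
        0   1  
>  s0   s0  s1 
   s1   s0  s2 
 * s2   s3  s2 
 * s3   s4  s5 
   s4   s4  s5 
   s5   s3  s2 
(> = start, * = accepting)

start=s0 accept=s2,s3 s0-0->s0 s0-1->s1 s1-0->s0 s1-1->s2 s2-0->s3 s2-1->s2 s3-0->s4 s3-1->s5 s4-0->s4 s4-1->s5 s5-0->s3 s5-1->s2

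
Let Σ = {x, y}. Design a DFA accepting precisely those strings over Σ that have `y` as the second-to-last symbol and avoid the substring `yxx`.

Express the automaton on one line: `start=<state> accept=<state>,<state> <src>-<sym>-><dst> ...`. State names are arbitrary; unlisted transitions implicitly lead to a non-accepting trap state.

start=s0 accept=s5,s6 s0-x->s1 s0-y->s2 s1-x->s3 s1-y->s4 s2-x->s5 s2-y->s6 s3-x->s3 s3-y->s4 s4-x->s5 s4-y->s6 s5-x->s7 s5-y->s4 s6-x->s5 s6-y->s6 s7-x->s7 s7-y->s8 s8-x->s9 s8-y->s10 s9-x->s7 s9-y->s8 s10-x->s9 s10-y->s10

Handle the two conditions separately and then intersect. The first has 7 states tracking the last 2 symbols read; the second has 4 states tracking partial matches of the forbidden pattern `yxx`. A product state is a pair (one from each), accepting exactly when both do.
With 11 states:
          x    y  
>  s0     s1   s2 
   s1     s3   s4 
   s2     s5   s6 
   s3     s3   s4 
   s4     s5   s6 
 * s5     s7   s4 
 * s6     s5   s6 
   s7     s7   s8 
   s8     s9  s10 
   s9     s7   s8 
   s10    s9  s10 
(> = start, * = accepting)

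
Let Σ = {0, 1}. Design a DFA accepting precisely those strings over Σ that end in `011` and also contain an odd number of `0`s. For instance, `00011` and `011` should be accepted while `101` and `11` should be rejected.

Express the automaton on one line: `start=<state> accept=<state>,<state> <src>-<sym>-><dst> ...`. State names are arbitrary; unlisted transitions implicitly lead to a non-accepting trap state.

Build one automaton per condition and run them in lockstep. The first has 4 states tracking how much of the suffix `011` has currently been matched; the second has 2 states tracking the count of `0`s modulo 2. A product state is a pair (one from each), accepting exactly when both do. After merging equivalent states the machine shrinks.
With 5 states:
       0  1 
>  A   B  A 
   B   A  C 
   C   A  D 
 * D   A  E 
   E   A  E 
(> = start, * = accepting)

start=A accept=D A-0->B A-1->A B-0->A B-1->C C-0->A C-1->D D-0->A D-1->E E-0->A E-1->E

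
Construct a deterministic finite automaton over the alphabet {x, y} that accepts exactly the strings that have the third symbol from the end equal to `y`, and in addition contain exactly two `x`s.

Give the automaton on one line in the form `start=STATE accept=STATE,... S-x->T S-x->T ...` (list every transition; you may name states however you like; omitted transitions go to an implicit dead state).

Run two small machines in parallel and take their product. One (15 states) tracks the last 3 symbols read; the other (4 states) tracks the count of `x`s, saturating at 3. Each combined state is a pair, one component from each; accept when both components accept. Minimizing collapses redundant product states.
          x    y  
>  s0     s1   s2 
   s1     s3   s4 
   s2     s5   s2 
   s3     s6   s7 
   s4     s8   s9 
   s5    s10   s4 
   s6     s6   s6 
   s7     s6  s11 
   s8     s6  s12 
   s9    s13   s9 
 * s10    s6   s7 
   s11    s6  s14 
 * s12    s6  s11 
 * s13    s6  s12 
 * s14    s6  s14 
(> = start, * = accepting)

start=s0 accept=s10,s12,s13,s14 s0-x->s1 s0-y->s2 s1-x->s3 s1-y->s4 s2-x->s5 s2-y->s2 s3-x->s6 s3-y->s7 s4-x->s8 s4-y->s9 s5-x->s10 s5-y->s4 s6-x->s6 s6-y->s6 s7-x->s6 s7-y->s11 s8-x->s6 s8-y->s12 s9-x->s13 s9-y->s9 s10-x->s6 s10-y->s7 s11-x->s6 s11-y->s14 s12-x->s6 s12-y->s11 s13-x->s6 s13-y->s12 s14-x->s6 s14-y->s14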